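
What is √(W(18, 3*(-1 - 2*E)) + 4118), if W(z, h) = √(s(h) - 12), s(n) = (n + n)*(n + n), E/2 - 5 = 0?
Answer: √(4118 + 2*√3966) ≈ 65.146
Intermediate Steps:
E = 10 (E = 10 + 2*0 = 10 + 0 = 10)
s(n) = 4*n² (s(n) = (2*n)*(2*n) = 4*n²)
W(z, h) = √(-12 + 4*h²) (W(z, h) = √(4*h² - 12) = √(-12 + 4*h²))
√(W(18, 3*(-1 - 2*E)) + 4118) = √(2*√(-3 + (3*(-1 - 2*10))²) + 4118) = √(2*√(-3 + (3*(-1 - 20))²) + 4118) = √(2*√(-3 + (3*(-21))²) + 4118) = √(2*√(-3 + (-63)²) + 4118) = √(2*√(-3 + 3969) + 4118) = √(2*√3966 + 4118) = √(4118 + 2*√3966)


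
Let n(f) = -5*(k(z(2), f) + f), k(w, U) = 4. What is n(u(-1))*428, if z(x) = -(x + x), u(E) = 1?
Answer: -10700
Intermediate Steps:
z(x) = -2*x
n(f) = -20 - 5*f (n(f) = -5*(4 + f) = -20 - 5*f)
n(u(-1))*428 = (-20 - 5*1)*428 = (-20 - 5)*428 = -25*428 = -10700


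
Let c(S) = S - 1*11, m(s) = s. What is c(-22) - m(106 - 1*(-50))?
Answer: -189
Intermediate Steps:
c(S) = -11 + S (c(S) = S - 11 = -11 + S)
c(-22) - m(106 - 1*(-50)) = (-11 - 22) - (106 - 1*(-50)) = -33 - (106 + 50) = -33 - 1*156 = -33 - 156 = -189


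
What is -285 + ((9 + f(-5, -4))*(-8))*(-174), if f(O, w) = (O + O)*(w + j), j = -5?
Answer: 137523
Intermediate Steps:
f(O, w) = 2*O*(-5 + w) (f(O, w) = (O + O)*(w - 5) = (2*O)*(-5 + w) = 2*O*(-5 + w))
-285 + ((9 + f(-5, -4))*(-8))*(-174) = -285 + ((9 + 2*(-5)*(-5 - 4))*(-8))*(-174) = -285 + ((9 + 2*(-5)*(-9))*(-8))*(-174) = -285 + ((9 + 90)*(-8))*(-174) = -285 + (99*(-8))*(-174) = -285 - 792*(-174) = -285 + 137808 = 137523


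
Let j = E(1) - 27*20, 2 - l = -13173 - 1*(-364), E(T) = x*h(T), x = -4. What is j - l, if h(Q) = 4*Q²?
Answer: -13367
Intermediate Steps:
E(T) = -16*T²
l = 12811 (l = 2 - (-13173 - 1*(-364)) = 2 - (-13173 + 364) = 2 - 1*(-12809) = 2 + 12809 = 12811)
j = -556 (j = -16*1² - 27*20 = -16*1 - 540 = -16 - 540 = -556)
j - l = -556 - 1*12811 = -556 - 12811 = -13367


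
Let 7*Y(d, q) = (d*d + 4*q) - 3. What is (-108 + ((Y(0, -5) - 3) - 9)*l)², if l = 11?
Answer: 3736489/49 ≈ 76255.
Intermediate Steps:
Y(d, q) = -3/7 + d²/7 + 4*q/7 (Y(d, q) = ((d*d + 4*q) - 3)/7 = ((d² + 4*q) - 3)/7 = (-3 + d² + 4*q)/7 = -3/7 + d²/7 + 4*q/7)
(-108 + ((Y(0, -5) - 3) - 9)*l)² = (-108 + (((-3/7 + (⅐)*0² + (4/7)*(-5)) - 3) - 9)*11)² = (-108 + (((-3/7 + (⅐)*0 - 20/7) - 3) - 9)*11)² = (-108 + (((-3/7 + 0 - 20/7) - 3) - 9)*11)² = (-108 + ((-23/7 - 3) - 9)*11)² = (-108 + (-44/7 - 9)*11)² = (-108 - 107/7*11)² = (-108 - 1177/7)² = (-1933/7)² = 3736489/49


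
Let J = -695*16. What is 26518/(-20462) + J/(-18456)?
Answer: -16367423/23602917 ≈ -0.69345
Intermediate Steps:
J = -11120
26518/(-20462) + J/(-18456) = 26518/(-20462) - 11120/(-18456) = 26518*(-1/20462) - 11120*(-1/18456) = -13259/10231 + 1390/2307 = -16367423/23602917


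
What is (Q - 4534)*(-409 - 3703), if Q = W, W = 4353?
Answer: 744272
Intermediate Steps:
Q = 4353
(Q - 4534)*(-409 - 3703) = (4353 - 4534)*(-409 - 3703) = -181*(-4112) = 744272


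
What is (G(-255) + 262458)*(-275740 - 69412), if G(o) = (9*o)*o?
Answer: -292579482816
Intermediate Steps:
G(o) = 9*o²
(G(-255) + 262458)*(-275740 - 69412) = (9*(-255)² + 262458)*(-275740 - 69412) = (9*65025 + 262458)*(-345152) = (585225 + 262458)*(-345152) = 847683*(-345152) = -292579482816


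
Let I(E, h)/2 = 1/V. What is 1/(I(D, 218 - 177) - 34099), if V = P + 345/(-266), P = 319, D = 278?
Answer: -84509/2881671859 ≈ -2.9326e-5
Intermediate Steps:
V = 84509/266 (V = 319 + 345/(-266) = 319 + 345*(-1/266) = 319 - 345/266 = 84509/266 ≈ 317.70)
I(E, h) = 532/84509 (I(E, h) = 2/(84509/266) = 2*(266/84509) = 532/84509)
1/(I(D, 218 - 177) - 34099) = 1/(532/84509 - 34099) = 1/(-2881671859/84509) = -84509/2881671859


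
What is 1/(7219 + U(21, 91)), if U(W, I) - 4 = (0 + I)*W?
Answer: 1/9134 ≈ 0.00010948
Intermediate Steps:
U(W, I) = 4 + I*W (U(W, I) = 4 + (0 + I)*W = 4 + I*W)
1/(7219 + U(21, 91)) = 1/(7219 + (4 + 91*21)) = 1/(7219 + (4 + 1911)) = 1/(7219 + 1915) = 1/9134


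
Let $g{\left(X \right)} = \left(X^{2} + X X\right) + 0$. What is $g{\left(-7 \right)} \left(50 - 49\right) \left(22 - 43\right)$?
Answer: $-2058$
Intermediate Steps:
$g{\left(X \right)} = 2 X^{2}$ ($g{\left(X \right)} = \left(X^{2} + X^{2}\right) + 0 = 2 X^{2} + 0 = 2 X^{2}$)
$g{\left(-7 \right)} \left(50 - 49\right) \left(22 - 43\right) = 2 \left(-7\right)^{2} \left(50 - 49\right) \left(22 - 43\right) = 2 \cdot 49 \left(50 - 49\right) \left(22 - 43\right) = 98 \cdot 1 \left(-21\right) = 98 \left(-21\right) = -2058$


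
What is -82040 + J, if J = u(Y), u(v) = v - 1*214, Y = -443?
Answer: -82697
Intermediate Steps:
u(v) = -214 + v (u(v) = v - 214 = -214 + v)
J = -657 (J = -214 - 443 = -657)
-82040 + J = -82040 - 657 = -82697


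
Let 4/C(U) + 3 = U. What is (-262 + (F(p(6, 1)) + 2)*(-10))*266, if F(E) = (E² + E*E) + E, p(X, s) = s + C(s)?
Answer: -77672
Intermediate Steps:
C(U) = 4/(-3 + U)
p(X, s) = s + 4/(-3 + s)
F(E) = E + 2*E² (F(E) = (E² + E²) + E = 2*E² + E = E + 2*E²)
(-262 + (F(p(6, 1)) + 2)*(-10))*266 = (-262 + (((4 + 1*(-3 + 1))/(-3 + 1))*(1 + 2*((4 + 1*(-3 + 1))/(-3 + 1))) + 2)*(-10))*266 = (-262 + (((4 + 1*(-2))/(-2))*(1 + 2*((4 + 1*(-2))/(-2))) + 2)*(-10))*266 = (-262 + ((-(4 - 2)/2)*(1 + 2*(-(4 - 2)/2)) + 2)*(-10))*266 = (-262 + ((-½*2)*(1 + 2*(-½*2)) + 2)*(-10))*266 = (-262 + (-(1 + 2*(-1)) + 2)*(-10))*266 = (-262 + (-(1 - 2) + 2)*(-10))*266 = (-262 + (-1*(-1) + 2)*(-10))*266 = (-262 + (1 + 2)*(-10))*266 = (-262 + 3*(-10))*266 = (-262 - 30)*266 = -292*266 = -77672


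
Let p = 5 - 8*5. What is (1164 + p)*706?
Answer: 797074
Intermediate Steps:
p = -35 (p = 5 - 40 = -35)
(1164 + p)*706 = (1164 - 35)*706 = 1129*706 = 797074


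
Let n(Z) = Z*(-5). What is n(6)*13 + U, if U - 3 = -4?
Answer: -391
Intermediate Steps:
U = -1 (U = 3 - 4 = -1)
n(Z) = -5*Z
n(6)*13 + U = -5*6*13 - 1 = -30*13 - 1 = -390 - 1 = -391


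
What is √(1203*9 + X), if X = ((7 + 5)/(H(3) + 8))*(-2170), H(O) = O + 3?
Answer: 7*√183 ≈ 94.694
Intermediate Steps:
H(O) = 3 + O
X = -1860 (X = ((7 + 5)/((3 + 3) + 8))*(-2170) = (12/(6 + 8))*(-2170) = (12/14)*(-2170) = (12*(1/14))*(-2170) = (6/7)*(-2170) = -1860)
√(1203*9 + X) = √(1203*9 - 1860) = √(10827 - 1860) = √8967 = 7*√183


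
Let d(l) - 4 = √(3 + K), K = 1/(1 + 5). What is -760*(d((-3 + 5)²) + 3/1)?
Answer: -5320 - 380*√114/3 ≈ -6672.4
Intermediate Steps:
K = ⅙ (K = 1/6 = ⅙ ≈ 0.16667)
d(l) = 4 + √114/6 (d(l) = 4 + √(3 + ⅙) = 4 + √(19/6) = 4 + √114/6)
-760*(d((-3 + 5)²) + 3/1) = -760*((4 + √114/6) + 3/1) = -760*((4 + √114/6) + 3*1) = -760*((4 + √114/6) + 3) = -760*(7 + √114/6) = -5320 - 380*√114/3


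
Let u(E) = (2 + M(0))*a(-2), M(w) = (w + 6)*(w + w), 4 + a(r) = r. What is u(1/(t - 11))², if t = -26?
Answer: 144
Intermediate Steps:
a(r) = -4 + r
M(w) = 2*w*(6 + w) (M(w) = (6 + w)*(2*w) = 2*w*(6 + w))
u(E) = -12 (u(E) = (2 + 2*0*(6 + 0))*(-4 - 2) = (2 + 2*0*6)*(-6) = (2 + 0)*(-6) = 2*(-6) = -12)
u(1/(t - 11))² = (-12)² = 144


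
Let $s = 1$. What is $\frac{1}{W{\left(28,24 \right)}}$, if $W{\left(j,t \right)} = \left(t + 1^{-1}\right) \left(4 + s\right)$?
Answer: $\frac{1}{125} \approx 0.008$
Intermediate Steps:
$W{\left(j,t \right)} = 5 + 5 t$ ($W{\left(j,t \right)} = \left(t + 1^{-1}\right) \left(4 + 1\right) = \left(t + 1\right) 5 = \left(1 + t\right) 5 = 5 + 5 t$)
$\frac{1}{W{\left(28,24 \right)}} = \frac{1}{5 + 5 \cdot 24} = \frac{1}{5 + 120} = \frac{1}{125}$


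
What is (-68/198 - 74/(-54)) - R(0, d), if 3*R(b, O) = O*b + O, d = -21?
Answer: 2384/297 ≈ 8.0269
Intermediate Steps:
R(b, O) = O/3 + O*b/3 (R(b, O) = (O*b + O)/3 = (O + O*b)/3 = O/3 + O*b/3)
(-68/198 - 74/(-54)) - R(0, d) = (-68/198 - 74/(-54)) - (-21)*(1 + 0)/3 = (-68*1/198 - 74*(-1/54)) - (-21)/3 = (-34/99 + 37/27) - 1*(-7) = 305/297 + 7 = 2384/297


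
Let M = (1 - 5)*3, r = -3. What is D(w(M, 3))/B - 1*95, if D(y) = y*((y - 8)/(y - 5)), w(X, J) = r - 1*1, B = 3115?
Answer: -887791/9345 ≈ -95.002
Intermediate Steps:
M = -12 (M = -4*3 = -12)
w(X, J) = -4 (w(X, J) = -3 - 1*1 = -3 - 1 = -4)
D(y) = y*(-8 + y)/(-5 + y) (D(y) = y*((-8 + y)/(-5 + y)) = y*(-8 + y)/(-5 + y))
D(w(M, 3))/B - 1*95 = -4*(-8 - 4)/(-5 - 4)/3115 - 1*95 = -4*(-12)/(-9)*(1/3115) - 95 = -4*(-1/9)*(-12)*(1/3115) - 95 = -16/3*1/3115 - 95 = -16/9345 - 95 = -887791/9345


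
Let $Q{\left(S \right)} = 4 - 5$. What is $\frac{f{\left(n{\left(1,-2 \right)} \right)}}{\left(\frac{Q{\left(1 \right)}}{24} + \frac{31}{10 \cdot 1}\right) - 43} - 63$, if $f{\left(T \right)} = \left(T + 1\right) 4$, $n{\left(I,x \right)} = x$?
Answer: $- \frac{301479}{4793} \approx -62.9$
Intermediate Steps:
$Q{\left(S \right)} = -1$ ($Q{\left(S \right)} = 4 - 5 = -1$)
$f{\left(T \right)} = 4 + 4 T$ ($f{\left(T \right)} = \left(1 + T\right) 4 = 4 + 4 T$)
$\frac{f{\left(n{\left(1,-2 \right)} \right)}}{\left(\frac{Q{\left(1 \right)}}{24} + \frac{31}{10 \cdot 1}\right) - 43} - 63 = \frac{4 + 4 \left(-2\right)}{\left(- \frac{1}{24} + \frac{31}{10 \cdot 1}\right) - 43} - 63 = \frac{4 - 8}{\left(\left(-1\right) \frac{1}{24} + \frac{31}{10}\right) - 43} - 63 = - \frac{4}{\left(- \frac{1}{24} + 31 \cdot \frac{1}{10}\right) - 43} - 63 = - \frac{4}{\left(- \frac{1}{24} + \frac{31}{10}\right) - 43} - 63 = - \frac{4}{\frac{367}{120} - 43} - 63 = - \frac{4}{- \frac{4793}{120}} - 63 = \left(-4\right) \left(- \frac{120}{4793}\right) - 63 = \frac{480}{4793} - 63 = - \frac{301479}{4793}$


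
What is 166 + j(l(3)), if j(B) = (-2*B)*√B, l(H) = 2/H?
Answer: 166 - 4*√6/9 ≈ 164.91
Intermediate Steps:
j(B) = -2*B^(3/2)
166 + j(l(3)) = 166 - 2*2*√6/9 = 166 - 4*√6/9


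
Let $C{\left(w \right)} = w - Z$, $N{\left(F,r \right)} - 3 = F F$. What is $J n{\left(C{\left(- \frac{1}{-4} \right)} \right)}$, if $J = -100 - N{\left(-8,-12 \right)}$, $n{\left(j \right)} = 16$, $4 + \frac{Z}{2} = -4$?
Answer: $-2672$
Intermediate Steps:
$Z = -16$ ($Z = -8 + 2 \left(-4\right) = -8 - 8 = -16$)
$N{\left(F,r \right)} = 3 + F^{2}$ ($N{\left(F,r \right)} = 3 + F F = 3 + F^{2}$)
$C{\left(w \right)} = 16 + w$ ($C{\left(w \right)} = w - -16 = w + 16 = 16 + w$)
$J = -167$ ($J = -100 - \left(3 + \left(-8\right)^{2}\right) = -100 - \left(3 + 64\right) = -100 - 67 = -167$)
$J n{\left(C{\left(- \frac{1}{-4} \right)} \right)} = \left(-167\right) 16 = -2672$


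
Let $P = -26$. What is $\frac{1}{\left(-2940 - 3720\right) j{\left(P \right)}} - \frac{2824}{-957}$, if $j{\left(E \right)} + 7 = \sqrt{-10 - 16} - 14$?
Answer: $\frac{975920153}{330720060} + \frac{i \sqrt{26}}{3110220} \approx 2.9509 + 1.6394 \cdot 10^{-6} i$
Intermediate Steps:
$j{\left(E \right)} = -21 + i \sqrt{26}$ ($j{\left(E \right)} = -7 - \left(14 - \sqrt{-10 - 16}\right) = -7 - \left(14 - \sqrt{-26}\right) = -7 - \left(14 - i \sqrt{26}\right) = -21 + i \sqrt{26}$)
$\frac{1}{\left(-2940 - 3720\right) j{\left(P \right)}} - \frac{2824}{-957} = \frac{1}{\left(-2940 - 3720\right) \left(-21 + i \sqrt{26}\right)} - \frac{2824}{-957} = \frac{1}{\left(-6660\right) \left(-21 + i \sqrt{26}\right)} - - \frac{2824}{957} = - \frac{1}{6660 \left(-21 + i \sqrt{26}\right)} + \frac{2824}{957} = \frac{2824}{957} - \frac{1}{6660 \left(-21 + i \sqrt{26}\right)}$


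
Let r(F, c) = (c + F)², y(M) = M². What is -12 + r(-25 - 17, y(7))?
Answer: 37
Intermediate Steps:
r(F, c) = (F + c)²
-12 + r(-25 - 17, y(7)) = -12 + ((-25 - 17) + 7²)² = -12 + (-42 + 49)² = -12 + 7² = -12 + 49 = 37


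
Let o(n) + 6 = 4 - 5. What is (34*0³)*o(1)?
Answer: 0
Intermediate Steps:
o(n) = -7 (o(n) = -6 + (4 - 5) = -6 - 1 = -7)
(34*0³)*o(1) = (34*0³)*(-7) = (34*0)*(-7) = 0*(-7) = 0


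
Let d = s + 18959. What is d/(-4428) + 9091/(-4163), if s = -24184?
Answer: -18503273/18433764 ≈ -1.0038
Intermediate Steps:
d = -5225 (d = -24184 + 18959 = -5225)
d/(-4428) + 9091/(-4163) = -5225/(-4428) + 9091/(-4163) = -5225*(-1/4428) + 9091*(-1/4163) = 5225/4428 - 9091/4163 = -18503273/18433764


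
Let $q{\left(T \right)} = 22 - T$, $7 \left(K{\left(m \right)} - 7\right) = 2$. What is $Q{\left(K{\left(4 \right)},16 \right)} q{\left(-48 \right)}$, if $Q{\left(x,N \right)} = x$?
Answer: $510$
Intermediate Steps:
$K{\left(m \right)} = \frac{51}{7}$ ($K{\left(m \right)} = 7 + \frac{1}{7} \cdot 2 = 7 + \frac{2}{7} = \frac{51}{7}$)
$Q{\left(K{\left(4 \right)},16 \right)} q{\left(-48 \right)} = \frac{51 \left(22 - -48\right)}{7} = \frac{51 \left(22 + 48\right)}{7} = \frac{51}{7} \cdot 70 = 510$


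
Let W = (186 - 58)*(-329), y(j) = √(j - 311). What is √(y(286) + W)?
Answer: √(-42112 + 5*I) ≈ 0.012 + 205.21*I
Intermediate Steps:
y(j) = √(-311 + j)
W = -42112 (W = 128*(-329) = -42112)
√(y(286) + W) = √(√(-311 + 286) - 42112) = √(√(-25) - 42112) = √(5*I - 42112) = √(-42112 + 5*I)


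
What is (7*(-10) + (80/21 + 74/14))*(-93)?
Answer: 39649/7 ≈ 5664.1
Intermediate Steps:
(7*(-10) + (80/21 + 74/14))*(-93) = (-70 + (80*(1/21) + 74*(1/14)))*(-93) = (-70 + (80/21 + 37/7))*(-93) = (-70 + 191/21)*(-93) = -1279/21*(-93) = 39649/7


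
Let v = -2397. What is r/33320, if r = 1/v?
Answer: -1/79868040 ≈ -1.2521e-8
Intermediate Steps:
r = -1/2397 (r = 1/(-2397) = -1/2397 ≈ -0.00041719)
r/33320 = -1/2397/33320 = -1/2397*1/33320 = -1/79868040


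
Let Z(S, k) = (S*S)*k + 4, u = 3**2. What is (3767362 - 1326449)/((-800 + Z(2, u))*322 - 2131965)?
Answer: -2440913/2376685 ≈ -1.0270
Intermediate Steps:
u = 9
Z(S, k) = 4 + k*S**2 (Z(S, k) = S**2*k + 4 = k*S**2 + 4 = 4 + k*S**2)
(3767362 - 1326449)/((-800 + Z(2, u))*322 - 2131965) = (3767362 - 1326449)/((-800 + (4 + 9*2**2))*322 - 2131965) = 2440913/((-800 + (4 + 9*4))*322 - 2131965) = 2440913/((-800 + (4 + 36))*322 - 2131965) = 2440913/((-800 + 40)*322 - 2131965) = 2440913/(-760*322 - 2131965) = 2440913/(-244720 - 2131965) = 2440913/(-2376685) = 2440913*(-1/2376685) = -2440913/2376685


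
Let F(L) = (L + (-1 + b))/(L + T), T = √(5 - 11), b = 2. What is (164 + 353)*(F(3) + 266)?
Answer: 689678/5 - 2068*I*√6/15 ≈ 1.3794e+5 - 337.7*I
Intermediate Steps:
T = I*√6 (T = √(-6) = I*√6 ≈ 2.4495*I)
F(L) = (1 + L)/(L + I*√6) (F(L) = (L + (-1 + 2))/(L + I*√6) = (L + 1)/(L + I*√6) = (1 + L)/(L + I*√6))
(164 + 353)*(F(3) + 266) = (164 + 353)*((1 + 3)/(3 + I*√6) + 266) = 517*(4/(3 + I*√6) + 266) = 517*(266 + 4/(3 + I*√6)) = 137522 + 2068/(3 + I*√6)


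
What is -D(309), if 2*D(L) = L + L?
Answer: -309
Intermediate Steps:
D(L) = L (D(L) = (L + L)/2 = (2*L)/2 = L)
-D(309) = -1*309 = -309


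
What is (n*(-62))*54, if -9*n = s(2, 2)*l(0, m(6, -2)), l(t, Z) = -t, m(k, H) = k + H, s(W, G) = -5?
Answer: 0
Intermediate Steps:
m(k, H) = H + k
n = 0 (n = -(-5)*(-1*0)/9 = -(-5)*0/9 = -⅑*0 = 0)
(n*(-62))*54 = (0*(-62))*54 = 0*54 = 0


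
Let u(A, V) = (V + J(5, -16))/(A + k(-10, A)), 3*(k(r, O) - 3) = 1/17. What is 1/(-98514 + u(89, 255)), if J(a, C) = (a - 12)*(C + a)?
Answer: -4693/462309270 ≈ -1.0151e-5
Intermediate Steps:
J(a, C) = (-12 + a)*(C + a)
k(r, O) = 154/51 (k(r, O) = 3 + (⅓)/17 = 3 + (⅓)*(1/17) = 3 + 1/51 = 154/51)
u(A, V) = (77 + V)/(154/51 + A) (u(A, V) = (V + (5² - 12*(-16) - 12*5 - 16*5))/(A + 154/51) = (V + (25 + 192 - 60 - 80))/(154/51 + A) = (V + 77)/(154/51 + A) = (77 + V)/(154/51 + A))
1/(-98514 + u(89, 255)) = 1/(-98514 + 51*(77 + 255)/(154 + 51*89)) = 1/(-98514 + 51*332/(154 + 4539)) = 1/(-98514 + 51*332/4693) = 1/(-98514 + 51*(1/4693)*332) = 1/(-98514 + 16932/4693) = 1/(-462309270/4693) = -4693/462309270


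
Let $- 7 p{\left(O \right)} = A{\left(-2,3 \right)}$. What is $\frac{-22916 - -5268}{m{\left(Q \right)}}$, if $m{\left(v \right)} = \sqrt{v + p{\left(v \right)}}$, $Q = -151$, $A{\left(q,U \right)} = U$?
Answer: $\frac{8824 i \sqrt{1855}}{265} \approx 1434.1 i$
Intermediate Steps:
$p{\left(O \right)} = - \frac{3}{7}$ ($p{\left(O \right)} = \left(- \frac{1}{7}\right) 3 = - \frac{3}{7}$)
$m{\left(v \right)} = \sqrt{- \frac{3}{7} + v}$ ($m{\left(v \right)} = \sqrt{v - \frac{3}{7}} = \sqrt{- \frac{3}{7} + v}$)
$\frac{-22916 - -5268}{m{\left(Q \right)}} = \frac{-22916 - -5268}{\frac{1}{7} \sqrt{-21 + 49 \left(-151\right)}} = \frac{-22916 + 5268}{\frac{1}{7} \sqrt{-21 - 7399}} = - \frac{17648}{\frac{1}{7} \sqrt{-7420}} = - \frac{17648}{\frac{1}{7} \cdot 2 i \sqrt{1855}} = - \frac{17648}{\frac{2}{7} i \sqrt{1855}} = - 17648 \left(- \frac{i \sqrt{1855}}{530}\right) = \frac{8824 i \sqrt{1855}}{265}$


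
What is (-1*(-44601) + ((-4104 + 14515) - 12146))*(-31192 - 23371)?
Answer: -2338897558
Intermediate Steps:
(-1*(-44601) + ((-4104 + 14515) - 12146))*(-31192 - 23371) = (44601 + (10411 - 12146))*(-54563) = (44601 - 1735)*(-54563) = 42866*(-54563) = -2338897558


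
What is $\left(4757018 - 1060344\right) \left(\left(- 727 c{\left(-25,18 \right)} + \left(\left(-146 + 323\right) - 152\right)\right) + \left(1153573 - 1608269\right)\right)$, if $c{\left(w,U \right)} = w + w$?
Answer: $-1546396364354$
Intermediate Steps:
$c{\left(w,U \right)} = 2 w$
$\left(4757018 - 1060344\right) \left(\left(- 727 c{\left(-25,18 \right)} + \left(\left(-146 + 323\right) - 152\right)\right) + \left(1153573 - 1608269\right)\right) = \left(4757018 - 1060344\right) \left(\left(- 727 \cdot 2 \left(-25\right) + \left(\left(-146 + 323\right) - 152\right)\right) + \left(1153573 - 1608269\right)\right) = 3696674 \left(\left(\left(-727\right) \left(-50\right) + \left(177 - 152\right)\right) + \left(1153573 - 1608269\right)\right) = 3696674 \left(\left(36350 + 25\right) - 454696\right) = 3696674 \left(36375 - 454696\right) = 3696674 \left(-418321\right) = -1546396364354$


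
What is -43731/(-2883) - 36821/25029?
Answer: 329462752/24052869 ≈ 13.697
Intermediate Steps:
-43731/(-2883) - 36821/25029 = -43731*(-1/2883) - 36821*1/25029 = 14577/961 - 36821/25029 = 329462752/24052869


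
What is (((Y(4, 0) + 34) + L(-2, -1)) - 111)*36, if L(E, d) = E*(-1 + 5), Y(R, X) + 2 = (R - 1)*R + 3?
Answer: -2592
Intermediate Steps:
Y(R, X) = 1 + R*(-1 + R) (Y(R, X) = -2 + ((R - 1)*R + 3) = -2 + ((-1 + R)*R + 3) = -2 + (R*(-1 + R) + 3) = -2 + (3 + R*(-1 + R)) = 1 + R*(-1 + R))
L(E, d) = 4*E (L(E, d) = E*4 = 4*E)
(((Y(4, 0) + 34) + L(-2, -1)) - 111)*36 = ((((1 + 4² - 1*4) + 34) + 4*(-2)) - 111)*36 = ((((1 + 16 - 4) + 34) - 8) - 111)*36 = (((13 + 34) - 8) - 111)*36 = ((47 - 8) - 111)*36 = (39 - 111)*36 = -72*36 = -2592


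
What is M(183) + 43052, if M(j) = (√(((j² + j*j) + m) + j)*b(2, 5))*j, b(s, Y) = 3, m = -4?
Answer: 43052 + 549*√67157 ≈ 1.8532e+5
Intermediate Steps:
M(j) = 3*j*√(-4 + j + 2*j²) (M(j) = (√(((j² + j*j) - 4) + j)*3)*j = (√(((j² + j²) - 4) + j)*3)*j = (√((2*j² - 4) + j)*3)*j = (√((-4 + 2*j²) + j)*3)*j = (√(-4 + j + 2*j²)*3)*j = (3*√(-4 + j + 2*j²))*j = 3*j*√(-4 + j + 2*j²))
M(183) + 43052 = 3*183*√(-4 + 183 + 2*183²) + 43052 = 3*183*√(-4 + 183 + 2*33489) + 43052 = 3*183*√(-4 + 183 + 66978) + 43052 = 3*183*√67157 + 43052 = 549*√67157 + 43052 = 43052 + 549*√67157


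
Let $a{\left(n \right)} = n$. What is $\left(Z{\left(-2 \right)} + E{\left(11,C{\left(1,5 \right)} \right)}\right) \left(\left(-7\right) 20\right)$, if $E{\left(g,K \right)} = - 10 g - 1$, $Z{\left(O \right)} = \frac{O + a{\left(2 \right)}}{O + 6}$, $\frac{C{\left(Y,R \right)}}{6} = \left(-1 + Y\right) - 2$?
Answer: $15540$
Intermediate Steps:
$C{\left(Y,R \right)} = -18 + 6 Y$ ($C{\left(Y,R \right)} = 6 \left(\left(-1 + Y\right) - 2\right) = 6 \left(-3 + Y\right) = -18 + 6 Y$)
$Z{\left(O \right)} = \frac{2 + O}{6 + O}$ ($Z{\left(O \right)} = \frac{O + 2}{O + 6} = \frac{2 + O}{6 + O}$)
$E{\left(g,K \right)} = -1 - 10 g$
$\left(Z{\left(-2 \right)} + E{\left(11,C{\left(1,5 \right)} \right)}\right) \left(\left(-7\right) 20\right) = \left(\frac{2 - 2}{6 - 2} - 111\right) \left(\left(-7\right) 20\right) = \left(\frac{1}{4} \cdot 0 - 111\right) \left(-140\right) = \left(0 - 111\right) \left(-140\right) = \left(-111\right) \left(-140\right) = 15540$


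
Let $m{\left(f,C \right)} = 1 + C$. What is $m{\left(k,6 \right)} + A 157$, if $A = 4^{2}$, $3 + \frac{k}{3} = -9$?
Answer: $2519$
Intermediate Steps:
$k = -36$ ($k = -9 + 3 \left(-9\right) = -9 - 27 = -36$)
$A = 16$
$m{\left(k,6 \right)} + A 157 = \left(1 + 6\right) + 16 \cdot 157 = 7 + 2512 = 2519$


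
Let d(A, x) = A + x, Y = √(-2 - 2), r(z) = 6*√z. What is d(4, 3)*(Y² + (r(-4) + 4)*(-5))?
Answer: -168 - 420*I ≈ -168.0 - 420.0*I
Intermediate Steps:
Y = 2*I (Y = √(-4) = 2*I ≈ 2.0*I)
d(4, 3)*(Y² + (r(-4) + 4)*(-5)) = (4 + 3)*((2*I)² + (6*√(-4) + 4)*(-5)) = 7*(-4 + (6*(2*I) + 4)*(-5)) = 7*(-4 + (12*I + 4)*(-5)) = 7*(-4 + (4 + 12*I)*(-5)) = 7*(-4 + (-20 - 60*I)) = 7*(-24 - 60*I) = -168 - 420*I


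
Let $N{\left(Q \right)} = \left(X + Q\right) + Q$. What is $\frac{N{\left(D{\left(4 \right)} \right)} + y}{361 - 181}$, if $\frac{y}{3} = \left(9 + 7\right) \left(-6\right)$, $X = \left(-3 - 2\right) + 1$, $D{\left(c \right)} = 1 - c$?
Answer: $- \frac{149}{90} \approx -1.6556$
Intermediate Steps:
$X = -4$ ($X = -5 + 1 = -4$)
$y = -288$ ($y = 3 \left(9 + 7\right) \left(-6\right) = 3 \cdot 16 \left(-6\right) = 3 \left(-96\right) = -288$)
$N{\left(Q \right)} = -4 + 2 Q$ ($N{\left(Q \right)} = \left(-4 + Q\right) + Q = -4 + 2 Q$)
$\frac{N{\left(D{\left(4 \right)} \right)} + y}{361 - 181} = \frac{\left(-4 + 2 \left(1 - 4\right)\right) - 288}{361 - 181} = \frac{\left(-4 + 2 \left(1 - 4\right)\right) - 288}{180} = \left(\left(-4 + 2 \left(-3\right)\right) - 288\right) \frac{1}{180} = \left(\left(-4 - 6\right) - 288\right) \frac{1}{180} = \left(-10 - 288\right) \frac{1}{180} = \left(-298\right) \frac{1}{180} = - \frac{149}{90}$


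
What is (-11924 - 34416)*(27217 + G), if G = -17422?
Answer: -453900300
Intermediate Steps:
(-11924 - 34416)*(27217 + G) = (-11924 - 34416)*(27217 - 17422) = -46340*9795 = -453900300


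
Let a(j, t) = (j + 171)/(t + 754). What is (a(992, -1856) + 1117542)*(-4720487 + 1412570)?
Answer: -4073799423267957/1102 ≈ -3.6967e+12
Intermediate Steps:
a(j, t) = (171 + j)/(754 + t)
(a(992, -1856) + 1117542)*(-4720487 + 1412570) = ((171 + 992)/(754 - 1856) + 1117542)*(-4720487 + 1412570) = (1163/(-1102) + 1117542)*(-3307917) = (-1/1102*1163 + 1117542)*(-3307917) = (-1163/1102 + 1117542)*(-3307917) = (1231530121/1102)*(-3307917) = -4073799423267957/1102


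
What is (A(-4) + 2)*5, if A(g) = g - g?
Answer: 10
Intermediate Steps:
A(g) = 0
(A(-4) + 2)*5 = (0 + 2)*5 = 2*5 = 10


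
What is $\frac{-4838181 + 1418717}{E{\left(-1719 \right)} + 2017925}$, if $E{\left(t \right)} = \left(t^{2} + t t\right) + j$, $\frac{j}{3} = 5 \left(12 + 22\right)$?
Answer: $- \frac{3419464}{7928357} \approx -0.4313$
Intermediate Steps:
$j = 510$ ($j = 3 \cdot 5 \left(12 + 22\right) = 3 \cdot 5 \cdot 34 = 3 \cdot 170 = 510$)
$E{\left(t \right)} = 510 + 2 t^{2}$ ($E{\left(t \right)} = \left(t^{2} + t t\right) + 510 = \left(t^{2} + t^{2}\right) + 510 = 2 t^{2} + 510 = 510 + 2 t^{2}$)
$\frac{-4838181 + 1418717}{E{\left(-1719 \right)} + 2017925} = \frac{-4838181 + 1418717}{\left(510 + 2 \left(-1719\right)^{2}\right) + 2017925} = - \frac{3419464}{\left(510 + 2 \cdot 2954961\right) + 2017925} = - \frac{3419464}{\left(510 + 5909922\right) + 2017925} = - \frac{3419464}{5910432 + 2017925} = - \frac{3419464}{7928357}$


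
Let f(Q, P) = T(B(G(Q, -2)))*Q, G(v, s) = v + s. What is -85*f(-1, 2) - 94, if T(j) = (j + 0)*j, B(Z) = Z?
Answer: 671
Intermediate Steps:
G(v, s) = s + v
T(j) = j² (T(j) = j*j = j²)
f(Q, P) = Q*(-2 + Q)² (f(Q, P) = (-2 + Q)²*Q = Q*(-2 + Q)²)
-85*f(-1, 2) - 94 = -(-85)*(-2 - 1)² - 94 = -(-85)*(-3)² - 94 = -(-85)*9 - 94 = -85*(-9) - 94 = 765 - 94 = 671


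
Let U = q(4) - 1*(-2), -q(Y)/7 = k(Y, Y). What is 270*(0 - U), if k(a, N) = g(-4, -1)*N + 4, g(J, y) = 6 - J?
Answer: 82620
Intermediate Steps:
k(a, N) = 4 + 10*N (k(a, N) = (6 - 1*(-4))*N + 4 = (6 + 4)*N + 4 = 10*N + 4 = 4 + 10*N)
q(Y) = -28 - 70*Y (q(Y) = -7*(4 + 10*Y) = -28 - 70*Y)
U = -306 (U = (-28 - 70*4) - 1*(-2) = (-28 - 280) + 2 = -308 + 2 = -306)
270*(0 - U) = 270*(0 - 1*(-306)) = 270*(0 + 306) = 270*306 = 82620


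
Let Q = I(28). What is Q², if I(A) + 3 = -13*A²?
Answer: 103938025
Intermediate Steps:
I(A) = -3 - 13*A²
Q = -10195 (Q = -3 - 13*28² = -3 - 13*784 = -3 - 10192 = -10195)
Q² = (-10195)² = 103938025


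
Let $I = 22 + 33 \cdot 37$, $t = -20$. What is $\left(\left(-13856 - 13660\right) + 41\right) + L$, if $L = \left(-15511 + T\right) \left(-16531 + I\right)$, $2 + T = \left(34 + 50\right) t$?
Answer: $262819109$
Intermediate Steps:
$T = -1682$ ($T = -2 + \left(34 + 50\right) \left(-20\right) = -2 + 84 \left(-20\right) = -2 - 1680 = -1682$)
$I = 1243$ ($I = 22 + 1221 = 1243$)
$L = 262846584$ ($L = \left(-15511 - 1682\right) \left(-16531 + 1243\right) = \left(-17193\right) \left(-15288\right) = 262846584$)
$\left(\left(-13856 - 13660\right) + 41\right) + L = \left(\left(-13856 - 13660\right) + 41\right) + 262846584 = \left(-27516 + 41\right) + 262846584 = -27475 + 262846584 = 262819109$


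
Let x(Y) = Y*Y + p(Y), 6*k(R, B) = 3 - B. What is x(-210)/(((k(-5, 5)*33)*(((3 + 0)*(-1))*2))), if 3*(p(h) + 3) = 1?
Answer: 66146/99 ≈ 668.14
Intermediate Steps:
k(R, B) = ½ - B/6 (k(R, B) = (3 - B)/6 = ½ - B/6)
p(h) = -8/3 (p(h) = -3 + (⅓)*1 = -3 + ⅓ = -8/3)
x(Y) = -8/3 + Y² (x(Y) = Y*Y - 8/3 = Y² - 8/3 = -8/3 + Y²)
x(-210)/(((k(-5, 5)*33)*(((3 + 0)*(-1))*2))) = (-8/3 + (-210)²)/((((½ - ⅙*5)*33)*(((3 + 0)*(-1))*2))) = (-8/3 + 44100)/((((½ - ⅚)*33)*((3*(-1))*2))) = 132292/(3*(((-⅓*33)*(-3*2)))) = 132292/(3*((-11*(-6)))) = (132292/3)/66 = (132292/3)*(1/66) = 66146/99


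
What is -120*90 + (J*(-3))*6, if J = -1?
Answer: -10782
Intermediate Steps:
-120*90 + (J*(-3))*6 = -120*90 - 1*(-3)*6 = -10800 + 3*6 = -10800 + 18 = -10782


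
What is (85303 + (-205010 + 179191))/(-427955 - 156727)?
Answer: -9914/97447 ≈ -0.10174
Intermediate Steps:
(85303 + (-205010 + 179191))/(-427955 - 156727) = (85303 - 25819)/(-584682) = 59484*(-1/584682) = -9914/97447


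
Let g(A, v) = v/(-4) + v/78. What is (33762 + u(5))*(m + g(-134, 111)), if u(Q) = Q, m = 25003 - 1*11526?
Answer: 23617821645/52 ≈ 4.5419e+8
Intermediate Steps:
m = 13477 (m = 25003 - 11526 = 13477)
g(A, v) = -37*v/156 (g(A, v) = v*(-¼) + v*(1/78) = -v/4 + v/78 = -37*v/156)
(33762 + u(5))*(m + g(-134, 111)) = (33762 + 5)*(13477 - 37/156*111) = 33767*(13477 - 1369/52) = 33767*(699435/52) = 23617821645/52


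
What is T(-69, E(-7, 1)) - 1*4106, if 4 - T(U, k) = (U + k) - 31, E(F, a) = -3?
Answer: -3999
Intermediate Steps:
T(U, k) = 35 - U - k (T(U, k) = 4 - ((U + k) - 31) = 4 - (-31 + U + k) = 4 + (31 - U - k) = 35 - U - k)
T(-69, E(-7, 1)) - 1*4106 = (35 - 1*(-69) - 1*(-3)) - 1*4106 = (35 + 69 + 3) - 4106 = 107 - 4106 = -3999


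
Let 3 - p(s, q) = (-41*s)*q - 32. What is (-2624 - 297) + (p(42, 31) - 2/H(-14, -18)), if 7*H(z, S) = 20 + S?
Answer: 50489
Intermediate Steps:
p(s, q) = 35 + 41*q*s (p(s, q) = 3 - ((-41*s)*q - 32) = 3 - (-41*q*s - 32) = 3 - (-32 - 41*q*s) = 3 + (32 + 41*q*s) = 35 + 41*q*s)
H(z, S) = 20/7 + S/7 (H(z, S) = (20 + S)/7 = 20/7 + S/7)
(-2624 - 297) + (p(42, 31) - 2/H(-14, -18)) = (-2624 - 297) + ((35 + 41*31*42) - 2/(20/7 + (⅐)*(-18))) = -2921 + ((35 + 53382) - 2/(20/7 - 18/7)) = -2921 + (53417 - 2/2/7) = -2921 + (53417 - 2*7/2) = -2921 + (53417 - 1*7) = -2921 + (53417 - 7) = -2921 + 53410 = 50489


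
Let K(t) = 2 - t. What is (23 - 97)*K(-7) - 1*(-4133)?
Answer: 3467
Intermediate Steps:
(23 - 97)*K(-7) - 1*(-4133) = (23 - 97)*(2 - 1*(-7)) - 1*(-4133) = -74*(2 + 7) + 4133 = -74*9 + 4133 = -666 + 4133 = 3467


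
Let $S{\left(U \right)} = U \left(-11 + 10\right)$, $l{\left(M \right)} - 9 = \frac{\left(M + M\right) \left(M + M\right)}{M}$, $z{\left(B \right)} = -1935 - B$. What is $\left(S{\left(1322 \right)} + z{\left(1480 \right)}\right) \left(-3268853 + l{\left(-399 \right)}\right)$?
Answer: $15492074280$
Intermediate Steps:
$l{\left(M \right)} = 9 + 4 M$ ($l{\left(M \right)} = 9 + \frac{\left(M + M\right) \left(M + M\right)}{M} = 9 + \frac{2 M 2 M}{M} = 9 + \frac{4 M^{2}}{M} = 9 + 4 M$)
$S{\left(U \right)} = - U$ ($S{\left(U \right)} = U \left(-1\right) = - U$)
$\left(S{\left(1322 \right)} + z{\left(1480 \right)}\right) \left(-3268853 + l{\left(-399 \right)}\right) = \left(\left(-1\right) 1322 - 3415\right) \left(-3268853 + \left(9 + 4 \left(-399\right)\right)\right) = \left(-1322 - 3415\right) \left(-3268853 + \left(9 - 1596\right)\right) = \left(-1322 - 3415\right) \left(-3268853 - 1587\right) = \left(-4737\right) \left(-3270440\right) = 15492074280$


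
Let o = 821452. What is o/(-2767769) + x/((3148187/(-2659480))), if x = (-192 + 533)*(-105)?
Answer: 37650257084469868/1244779197829 ≈ 30247.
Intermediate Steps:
x = -35805 (x = 341*(-105) = -35805)
o/(-2767769) + x/((3148187/(-2659480))) = 821452/(-2767769) - 35805/(3148187/(-2659480)) = 821452*(-1/2767769) - 35805/(3148187*(-1/2659480)) = -821452/2767769 - 35805/(-3148187/2659480) = -821452/2767769 - 35805*(-2659480/3148187) = -821452/2767769 + 13603240200/449741 = 37650257084469868/1244779197829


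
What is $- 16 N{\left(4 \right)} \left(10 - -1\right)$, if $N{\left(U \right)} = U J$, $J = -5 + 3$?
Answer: $1408$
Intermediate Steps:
$J = -2$
$N{\left(U \right)} = - 2 U$ ($N{\left(U \right)} = U \left(-2\right) = - 2 U$)
$- 16 N{\left(4 \right)} \left(10 - -1\right) = - 16 \left(\left(-2\right) 4\right) \left(10 - -1\right) = \left(-16\right) \left(-8\right) \left(10 + 1\right) = 128 \cdot 11 = 1408$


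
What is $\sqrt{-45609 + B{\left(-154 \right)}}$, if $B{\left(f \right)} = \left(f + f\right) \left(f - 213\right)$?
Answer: $\sqrt{67427} \approx 259.67$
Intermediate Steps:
$B{\left(f \right)} = 2 f \left(-213 + f\right)$
$\sqrt{-45609 + B{\left(-154 \right)}} = \sqrt{-45609 + 2 \left(-154\right) \left(-213 - 154\right)} = \sqrt{-45609 + 2 \left(-154\right) \left(-367\right)} = \sqrt{-45609 + 113036} = \sqrt{67427}$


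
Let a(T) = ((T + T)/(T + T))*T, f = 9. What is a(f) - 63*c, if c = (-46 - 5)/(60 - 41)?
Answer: 3384/19 ≈ 178.11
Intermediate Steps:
a(T) = T (a(T) = ((2*T)/((2*T)))*T = ((2*T)*(1/(2*T)))*T = 1*T = T)
c = -51/19 ≈ -2.6842
a(f) - 63*c = 9 - 63*(-51/19) = 9 + 3213/19 = 3384/19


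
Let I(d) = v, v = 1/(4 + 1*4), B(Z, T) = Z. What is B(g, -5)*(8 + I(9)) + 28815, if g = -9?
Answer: 229935/8 ≈ 28742.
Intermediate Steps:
v = 1/8 (v = 1/(4 + 4) = 1/8 ≈ 0.12500)
I(d) = 1/8
B(g, -5)*(8 + I(9)) + 28815 = -9*(8 + 1/8) + 28815 = -9*65/8 + 28815 = -585/8 + 28815 = 229935/8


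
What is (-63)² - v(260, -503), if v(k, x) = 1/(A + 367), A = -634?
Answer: 1059724/267 ≈ 3969.0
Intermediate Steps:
v(k, x) = -1/267 (v(k, x) = 1/(-634 + 367) = 1/(-267) = -1/267)
(-63)² - v(260, -503) = (-63)² - 1*(-1/267) = 3969 + 1/267 = 1059724/267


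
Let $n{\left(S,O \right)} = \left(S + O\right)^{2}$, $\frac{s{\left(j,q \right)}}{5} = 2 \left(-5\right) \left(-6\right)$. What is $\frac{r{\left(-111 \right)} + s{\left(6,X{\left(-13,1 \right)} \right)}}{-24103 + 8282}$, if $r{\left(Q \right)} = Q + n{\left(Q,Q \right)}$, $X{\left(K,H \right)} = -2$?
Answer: $- \frac{49473}{15821} \approx -3.127$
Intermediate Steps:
$s{\left(j,q \right)} = 300$ ($s{\left(j,q \right)} = 5 \cdot 2 \left(-5\right) \left(-6\right) = 5 \left(\left(-10\right) \left(-6\right)\right) = 5 \cdot 60 = 300$)
$n{\left(S,O \right)} = \left(O + S\right)^{2}$
$r{\left(Q \right)} = Q + 4 Q^{2}$ ($r{\left(Q \right)} = Q + \left(Q + Q\right)^{2} = Q + \left(2 Q\right)^{2} = Q + 4 Q^{2}$)
$\frac{r{\left(-111 \right)} + s{\left(6,X{\left(-13,1 \right)} \right)}}{-24103 + 8282} = \frac{- 111 \left(1 + 4 \left(-111\right)\right) + 300}{-24103 + 8282} = \frac{- 111 \left(1 - 444\right) + 300}{-15821} = \left(\left(-111\right) \left(-443\right) + 300\right) \left(- \frac{1}{15821}\right) = \left(49173 + 300\right) \left(- \frac{1}{15821}\right) = 49473 \left(- \frac{1}{15821}\right) = - \frac{49473}{15821}$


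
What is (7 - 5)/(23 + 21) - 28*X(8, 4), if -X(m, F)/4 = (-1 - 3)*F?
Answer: -39423/22 ≈ -1792.0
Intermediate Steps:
X(m, F) = 16*F (X(m, F) = -4*(-1 - 3)*F = -(-16)*F = 16*F)
(7 - 5)/(23 + 21) - 28*X(8, 4) = (7 - 5)/(23 + 21) - 448*4 = 2/44 - 28*64 = 2*(1/44) - 1792 = 1/22 - 1792 = -39423/22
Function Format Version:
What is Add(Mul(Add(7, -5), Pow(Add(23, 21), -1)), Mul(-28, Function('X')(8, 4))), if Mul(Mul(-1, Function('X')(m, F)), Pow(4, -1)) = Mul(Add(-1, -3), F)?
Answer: Rational(-39423, 22) ≈ -1792.0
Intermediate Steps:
Function('X')(m, F) = Mul(16, F) (Function('X')(m, F) = Mul(-4, Mul(Add(-1, -3), F)) = Mul(-4, Mul(-4, F)) = Mul(16, F))
Add(Mul(Add(7, -5), Pow(Add(23, 21), -1)), Mul(-28, Function('X')(8, 4))) = Add(Mul(Add(7, -5), Pow(Add(23, 21), -1)), Mul(-28, Mul(16, 4))) = Add(Mul(2, Pow(44, -1)), Mul(-28, 64)) = Add(Mul(2, Rational(1, 44)), -1792) = Add(Rational(1, 22), -1792) = Rational(-39423, 22)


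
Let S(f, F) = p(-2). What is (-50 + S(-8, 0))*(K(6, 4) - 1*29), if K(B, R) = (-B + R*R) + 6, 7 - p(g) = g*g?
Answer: 611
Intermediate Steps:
p(g) = 7 - g² (p(g) = 7 - g*g = 7 - g²)
S(f, F) = 3 (S(f, F) = 7 - 1*(-2)² = 7 - 1*4 = 7 - 4 = 3)
K(B, R) = 6 + R² - B (K(B, R) = (-B + R²) + 6 = (R² - B) + 6 = 6 + R² - B)
(-50 + S(-8, 0))*(K(6, 4) - 1*29) = (-50 + 3)*((6 + 4² - 1*6) - 1*29) = -47*((6 + 16 - 6) - 29) = -47*(16 - 29) = -47*(-13) = 611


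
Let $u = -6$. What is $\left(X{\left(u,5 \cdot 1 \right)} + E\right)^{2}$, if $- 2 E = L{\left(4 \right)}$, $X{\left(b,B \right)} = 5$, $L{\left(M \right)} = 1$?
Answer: $\frac{81}{4} \approx 20.25$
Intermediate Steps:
$E = - \frac{1}{2}$ ($E = \left(- \frac{1}{2}\right) 1 = - \frac{1}{2} \approx -0.5$)
$\left(X{\left(u,5 \cdot 1 \right)} + E\right)^{2} = \left(5 - \frac{1}{2}\right)^{2} = \left(\frac{9}{2}\right)^{2} = \frac{81}{4}$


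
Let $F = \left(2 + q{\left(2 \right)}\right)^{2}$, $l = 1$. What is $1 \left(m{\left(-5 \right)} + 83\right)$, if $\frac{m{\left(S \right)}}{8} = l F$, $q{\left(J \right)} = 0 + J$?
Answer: $211$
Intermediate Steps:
$q{\left(J \right)} = J$
$F = 16$ ($F = \left(2 + 2\right)^{2} = 4^{2} = 16$)
$m{\left(S \right)} = 128$ ($m{\left(S \right)} = 8 \cdot 1 \cdot 16 = 8 \cdot 16 = 128$)
$1 \left(m{\left(-5 \right)} + 83\right) = 1 \left(128 + 83\right) = 1 \cdot 211 = 211$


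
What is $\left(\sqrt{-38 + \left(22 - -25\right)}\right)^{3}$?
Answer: $27$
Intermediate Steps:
$\left(\sqrt{-38 + \left(22 - -25\right)}\right)^{3} = \left(\sqrt{-38 + \left(22 + 25\right)}\right)^{3} = \left(\sqrt{-38 + 47}\right)^{3} = \left(\sqrt{9}\right)^{3} = 3^{3} = 27$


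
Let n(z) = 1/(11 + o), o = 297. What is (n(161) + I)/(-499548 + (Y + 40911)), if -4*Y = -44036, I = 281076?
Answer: -86571409/137869424 ≈ -0.62792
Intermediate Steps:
Y = 11009 (Y = -¼*(-44036) = 11009)
n(z) = 1/308 (n(z) = 1/(11 + 297) = 1/308)
(n(161) + I)/(-499548 + (Y + 40911)) = (1/308 + 281076)/(-499548 + (11009 + 40911)) = 86571409/(308*(-499548 + 51920)) = (86571409/308)/(-447628) = (86571409/308)*(-1/447628) = -86571409/137869424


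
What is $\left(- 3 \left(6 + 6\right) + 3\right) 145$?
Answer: $-4785$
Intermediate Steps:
$\left(- 3 \left(6 + 6\right) + 3\right) 145 = \left(\left(-3\right) 12 + 3\right) 145 = \left(-36 + 3\right) 145 = \left(-33\right) 145 = -4785$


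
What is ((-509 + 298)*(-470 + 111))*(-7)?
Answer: -530243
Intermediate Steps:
((-509 + 298)*(-470 + 111))*(-7) = -211*(-359)*(-7) = 75749*(-7) = -530243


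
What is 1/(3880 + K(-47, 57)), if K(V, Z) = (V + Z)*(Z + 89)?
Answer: 1/5340 ≈ 0.00018727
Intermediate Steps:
K(V, Z) = (89 + Z)*(V + Z) (K(V, Z) = (V + Z)*(89 + Z) = (89 + Z)*(V + Z))
1/(3880 + K(-47, 57)) = 1/(3880 + (57**2 + 89*(-47) + 89*57 - 47*57)) = 1/(3880 + (3249 - 4183 + 5073 - 2679)) = 1/(3880 + 1460) = 1/5340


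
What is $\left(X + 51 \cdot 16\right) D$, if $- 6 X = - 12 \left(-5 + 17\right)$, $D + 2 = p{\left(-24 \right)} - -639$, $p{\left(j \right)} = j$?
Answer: $514920$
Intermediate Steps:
$D = 613$ ($D = -2 - -615 = -2 + \left(-24 + 639\right) = -2 + 615 = 613$)
$X = 24$ ($X = - \frac{\left(-12\right) \left(-5 + 17\right)}{6} = - \frac{\left(-12\right) 12}{6} = \left(- \frac{1}{6}\right) \left(-144\right) = 24$)
$\left(X + 51 \cdot 16\right) D = \left(24 + 51 \cdot 16\right) 613 = \left(24 + 816\right) 613 = 840 \cdot 613 = 514920$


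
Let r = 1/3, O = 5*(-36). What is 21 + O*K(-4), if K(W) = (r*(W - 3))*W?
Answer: -1659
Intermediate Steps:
O = -180
r = ⅓ ≈ 0.33333
K(W) = W*(-1 + W/3) (K(W) = ((W - 3)/3)*W = ((-3 + W)/3)*W = (-1 + W/3)*W = W*(-1 + W/3))
21 + O*K(-4) = 21 - 60*(-4)*(-3 - 4) = 21 - 60*(-4)*(-7) = 21 - 180*28/3 = 21 - 1680 = -1659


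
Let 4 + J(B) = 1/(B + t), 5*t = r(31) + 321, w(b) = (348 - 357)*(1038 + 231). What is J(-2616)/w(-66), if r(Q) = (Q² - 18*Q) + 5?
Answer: 49409/141060771 ≈ 0.00035027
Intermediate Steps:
w(b) = -11421 (w(b) = -9*1269 = -11421)
r(Q) = 5 + Q² - 18*Q
t = 729/5 (t = ((5 + 31² - 18*31) + 321)/5 = ((5 + 961 - 558) + 321)/5 = (408 + 321)/5 = (⅕)*729 = 729/5 ≈ 145.80)
J(B) = -4 + 1/(729/5 + B) (J(B) = -4 + 1/(B + 729/5) = -4 + 1/(729/5 + B))
J(-2616)/w(-66) = ((-2911 - 20*(-2616))/(729 + 5*(-2616)))/(-11421) = ((-2911 + 52320)/(729 - 13080))*(-1/11421) = (49409/(-12351))*(-1/11421) = -1/12351*49409*(-1/11421) = -49409/12351*(-1/11421) = 49409/141060771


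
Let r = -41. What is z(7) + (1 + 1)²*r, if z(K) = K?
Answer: -157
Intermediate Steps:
z(7) + (1 + 1)²*r = 7 + (1 + 1)²*(-41) = 7 + 2²*(-41) = 7 + 4*(-41) = 7 - 164 = -157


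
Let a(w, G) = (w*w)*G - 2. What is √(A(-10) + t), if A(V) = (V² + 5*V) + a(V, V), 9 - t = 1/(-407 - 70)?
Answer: I*√23839930/159 ≈ 30.708*I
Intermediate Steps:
a(w, G) = -2 + G*w² (a(w, G) = w²*G - 2 = G*w² - 2 = -2 + G*w²)
t = 4294/477 (t = 9 - 1/(-407 - 70) = 9 - 1/(-477) = 9 - 1*(-1/477) = 9 + 1/477 = 4294/477 ≈ 9.0021)
A(V) = -2 + V² + V³ + 5*V (A(V) = (V² + 5*V) + (-2 + V*V²) = (V² + 5*V) + (-2 + V³) = -2 + V² + V³ + 5*V)
√(A(-10) + t) = √((-2 + (-10)² + (-10)³ + 5*(-10)) + 4294/477) = √((-2 + 100 - 1000 - 50) + 4294/477) = √(-952 + 4294/477) = √(-449810/477) = I*√23839930/159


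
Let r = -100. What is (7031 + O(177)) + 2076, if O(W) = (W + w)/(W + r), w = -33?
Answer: 701383/77 ≈ 9108.9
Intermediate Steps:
O(W) = (-33 + W)/(-100 + W) (O(W) = (W - 33)/(W - 100) = (-33 + W)/(-100 + W))
(7031 + O(177)) + 2076 = (7031 + (-33 + 177)/(-100 + 177)) + 2076 = (7031 + 144/77) + 2076 = 541531/77 + 2076 = 701383/77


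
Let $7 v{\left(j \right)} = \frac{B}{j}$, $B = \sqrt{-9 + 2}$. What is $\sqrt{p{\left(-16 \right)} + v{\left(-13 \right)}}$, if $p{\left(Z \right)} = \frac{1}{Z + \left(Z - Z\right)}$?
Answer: $\frac{\sqrt{-8281 - 1456 i \sqrt{7}}}{364} \approx 0.056708 - 0.25635 i$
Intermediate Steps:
$B = i \sqrt{7}$ ($B = \sqrt{-7} = i \sqrt{7} \approx 2.6458 i$)
$p{\left(Z \right)} = \frac{1}{Z}$ ($p{\left(Z \right)} = \frac{1}{Z + 0} = \frac{1}{Z}$)
$v{\left(j \right)} = \frac{i \sqrt{7}}{7 j}$ ($v{\left(j \right)} = \frac{i \sqrt{7} \frac{1}{j}}{7} = \frac{i \sqrt{7}}{7 j}$)
$\sqrt{p{\left(-16 \right)} + v{\left(-13 \right)}} = \sqrt{\frac{1}{-16} + \frac{i \sqrt{7}}{7 \left(-13\right)}} = \sqrt{- \frac{1}{16} + \frac{1}{7} i \sqrt{7} \left(- \frac{1}{13}\right)} = \sqrt{- \frac{1}{16} - \frac{i \sqrt{7}}{91}}$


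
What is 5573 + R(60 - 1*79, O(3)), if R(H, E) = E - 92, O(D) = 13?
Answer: 5494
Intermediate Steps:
R(H, E) = -92 + E
5573 + R(60 - 1*79, O(3)) = 5573 + (-92 + 13) = 5573 - 79 = 5494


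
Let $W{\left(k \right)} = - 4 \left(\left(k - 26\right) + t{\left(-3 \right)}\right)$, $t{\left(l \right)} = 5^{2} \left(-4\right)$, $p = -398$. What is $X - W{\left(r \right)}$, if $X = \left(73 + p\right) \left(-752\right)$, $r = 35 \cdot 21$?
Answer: $246836$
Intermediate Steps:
$t{\left(l \right)} = -100$ ($t{\left(l \right)} = 25 \left(-4\right) = -100$)
$r = 735$
$W{\left(k \right)} = 504 - 4 k$ ($W{\left(k \right)} = - 4 \left(\left(k - 26\right) - 100\right) = - 4 \left(\left(-26 + k\right) - 100\right) = - 4 \left(-126 + k\right) = 504 - 4 k$)
$X = 244400$ ($X = \left(73 - 398\right) \left(-752\right) = \left(-325\right) \left(-752\right) = 244400$)
$X - W{\left(r \right)} = 244400 - \left(504 - 2940\right) = 244400 - -2436 = 244400 + 2436 = 246836$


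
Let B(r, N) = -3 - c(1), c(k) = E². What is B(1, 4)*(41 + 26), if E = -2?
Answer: -469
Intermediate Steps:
c(k) = 4 (c(k) = (-2)² = 4)
B(r, N) = -7 (B(r, N) = -3 - 1*4 = -3 - 4 = -7)
B(1, 4)*(41 + 26) = -7*(41 + 26) = -7*67 = -469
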